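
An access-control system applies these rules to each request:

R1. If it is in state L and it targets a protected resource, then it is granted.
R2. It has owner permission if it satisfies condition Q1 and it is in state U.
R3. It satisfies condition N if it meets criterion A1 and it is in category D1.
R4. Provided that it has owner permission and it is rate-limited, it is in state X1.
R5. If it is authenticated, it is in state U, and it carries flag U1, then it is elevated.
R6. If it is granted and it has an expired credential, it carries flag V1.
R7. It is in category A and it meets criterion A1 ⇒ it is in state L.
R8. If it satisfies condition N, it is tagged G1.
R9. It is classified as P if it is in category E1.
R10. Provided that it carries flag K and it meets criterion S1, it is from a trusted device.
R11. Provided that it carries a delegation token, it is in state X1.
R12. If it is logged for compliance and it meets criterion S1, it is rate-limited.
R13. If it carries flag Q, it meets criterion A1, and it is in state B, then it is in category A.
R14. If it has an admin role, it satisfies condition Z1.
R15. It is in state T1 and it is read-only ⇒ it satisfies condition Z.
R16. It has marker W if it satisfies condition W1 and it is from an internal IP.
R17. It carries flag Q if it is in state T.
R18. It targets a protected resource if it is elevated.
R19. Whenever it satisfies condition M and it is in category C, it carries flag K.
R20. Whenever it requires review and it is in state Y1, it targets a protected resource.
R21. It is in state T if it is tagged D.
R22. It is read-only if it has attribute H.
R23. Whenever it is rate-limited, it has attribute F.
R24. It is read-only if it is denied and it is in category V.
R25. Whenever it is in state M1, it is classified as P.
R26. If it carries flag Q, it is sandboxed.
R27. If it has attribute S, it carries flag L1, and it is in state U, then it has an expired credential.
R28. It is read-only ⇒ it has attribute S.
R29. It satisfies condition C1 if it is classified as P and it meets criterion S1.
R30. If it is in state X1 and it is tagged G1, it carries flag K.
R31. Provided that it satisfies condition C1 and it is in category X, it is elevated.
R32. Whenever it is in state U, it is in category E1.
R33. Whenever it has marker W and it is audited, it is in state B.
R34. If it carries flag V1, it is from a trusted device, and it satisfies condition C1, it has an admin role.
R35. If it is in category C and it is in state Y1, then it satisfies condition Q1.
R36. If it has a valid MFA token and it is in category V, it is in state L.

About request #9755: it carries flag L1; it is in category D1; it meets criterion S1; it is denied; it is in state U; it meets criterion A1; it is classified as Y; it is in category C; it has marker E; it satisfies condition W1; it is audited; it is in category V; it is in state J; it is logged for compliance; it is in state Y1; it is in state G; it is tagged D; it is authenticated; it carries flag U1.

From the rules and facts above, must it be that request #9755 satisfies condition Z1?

Forward chaining from the given facts derives: satisfies condition N, is elevated, is tagged G1, is rate-limited, targets a protected resource, is in state T, has attribute F, is read-only, has attribute S, is in category E1, satisfies condition Q1, has owner permission, is in state X1, is classified as P, carries flag Q, is sandboxed, has an expired credential, satisfies condition C1, carries flag K, is from a trusted device.
The only rule concluding "it satisfies condition Z1" is R14, which needs "it has an admin role"; that is never established.

No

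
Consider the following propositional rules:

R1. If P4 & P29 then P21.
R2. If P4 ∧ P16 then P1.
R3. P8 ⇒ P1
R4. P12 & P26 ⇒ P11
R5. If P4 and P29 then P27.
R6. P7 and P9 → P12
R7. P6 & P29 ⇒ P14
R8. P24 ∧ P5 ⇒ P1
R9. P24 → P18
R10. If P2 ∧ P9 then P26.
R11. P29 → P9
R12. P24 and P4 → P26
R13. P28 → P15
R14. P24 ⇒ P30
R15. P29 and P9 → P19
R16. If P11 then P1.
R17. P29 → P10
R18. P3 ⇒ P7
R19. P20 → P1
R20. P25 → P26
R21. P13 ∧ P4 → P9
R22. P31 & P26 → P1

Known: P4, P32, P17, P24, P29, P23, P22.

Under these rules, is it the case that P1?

Forward chaining from the given facts derives: P21, P27, P18, P9, P26, P30, P19, P10.
Rules concluding P1: R2 needs P16; R3 needs P8; R8 needs P5; R16 needs P11; R19 needs P20; R22 needs P31 — none of these are established.

No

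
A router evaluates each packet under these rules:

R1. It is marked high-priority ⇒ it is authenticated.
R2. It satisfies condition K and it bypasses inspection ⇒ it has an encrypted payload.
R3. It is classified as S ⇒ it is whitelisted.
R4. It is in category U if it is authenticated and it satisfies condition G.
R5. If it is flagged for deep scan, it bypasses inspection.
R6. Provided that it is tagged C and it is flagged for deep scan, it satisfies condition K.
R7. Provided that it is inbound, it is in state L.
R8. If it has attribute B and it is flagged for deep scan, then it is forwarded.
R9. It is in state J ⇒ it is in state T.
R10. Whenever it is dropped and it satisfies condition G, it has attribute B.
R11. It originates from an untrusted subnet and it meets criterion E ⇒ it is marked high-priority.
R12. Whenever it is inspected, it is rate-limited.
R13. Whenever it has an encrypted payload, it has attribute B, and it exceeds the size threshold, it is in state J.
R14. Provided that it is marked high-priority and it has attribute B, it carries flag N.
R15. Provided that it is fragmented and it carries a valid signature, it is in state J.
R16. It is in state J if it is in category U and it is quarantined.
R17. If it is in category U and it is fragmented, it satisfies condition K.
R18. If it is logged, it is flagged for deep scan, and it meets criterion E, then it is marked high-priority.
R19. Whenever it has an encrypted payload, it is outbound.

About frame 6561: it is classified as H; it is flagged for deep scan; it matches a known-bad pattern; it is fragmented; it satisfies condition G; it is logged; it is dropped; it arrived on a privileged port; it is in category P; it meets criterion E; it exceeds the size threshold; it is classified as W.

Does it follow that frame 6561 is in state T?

By R5 (it is flagged for deep scan): it bypasses inspection.
By R10 (it is dropped, it satisfies condition G): it has attribute B.
By R18 (it is logged, it is flagged for deep scan, it meets criterion E): it is marked high-priority.
By R1 (it is marked high-priority): it is authenticated.
By R4 (it is authenticated, it satisfies condition G): it is in category U.
By R17 (it is in category U, it is fragmented): it satisfies condition K.
By R2 (it satisfies condition K, it bypasses inspection): it has an encrypted payload.
By R13 (it has an encrypted payload, it has attribute B, it exceeds the size threshold): it is in state J.
By R9 (it is in state J): it is in state T.

Yes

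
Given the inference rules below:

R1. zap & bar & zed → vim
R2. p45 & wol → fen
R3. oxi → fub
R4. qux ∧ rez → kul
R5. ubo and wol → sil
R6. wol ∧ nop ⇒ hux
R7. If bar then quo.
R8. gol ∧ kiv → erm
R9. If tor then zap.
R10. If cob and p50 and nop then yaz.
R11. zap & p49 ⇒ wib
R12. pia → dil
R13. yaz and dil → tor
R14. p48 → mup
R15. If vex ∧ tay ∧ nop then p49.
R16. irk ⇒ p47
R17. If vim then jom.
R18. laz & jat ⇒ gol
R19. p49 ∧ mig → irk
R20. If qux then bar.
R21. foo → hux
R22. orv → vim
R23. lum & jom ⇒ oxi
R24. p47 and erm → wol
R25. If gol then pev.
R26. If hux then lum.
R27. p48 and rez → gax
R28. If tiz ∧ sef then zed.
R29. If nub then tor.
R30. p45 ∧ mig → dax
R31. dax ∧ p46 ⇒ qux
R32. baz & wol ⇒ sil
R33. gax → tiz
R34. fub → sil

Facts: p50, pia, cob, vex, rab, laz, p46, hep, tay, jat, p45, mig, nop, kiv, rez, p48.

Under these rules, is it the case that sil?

Forward chaining from the given facts derives: yaz, dil, tor, mup, p49, gol, irk, pev, gax, dax, qux, tiz, kul, erm, zap, wib, p47, bar, wol, fen, hux, quo, lum.
Rules concluding sil: R5 needs ubo; R32 needs baz; R34 needs fub — none of these are established.

No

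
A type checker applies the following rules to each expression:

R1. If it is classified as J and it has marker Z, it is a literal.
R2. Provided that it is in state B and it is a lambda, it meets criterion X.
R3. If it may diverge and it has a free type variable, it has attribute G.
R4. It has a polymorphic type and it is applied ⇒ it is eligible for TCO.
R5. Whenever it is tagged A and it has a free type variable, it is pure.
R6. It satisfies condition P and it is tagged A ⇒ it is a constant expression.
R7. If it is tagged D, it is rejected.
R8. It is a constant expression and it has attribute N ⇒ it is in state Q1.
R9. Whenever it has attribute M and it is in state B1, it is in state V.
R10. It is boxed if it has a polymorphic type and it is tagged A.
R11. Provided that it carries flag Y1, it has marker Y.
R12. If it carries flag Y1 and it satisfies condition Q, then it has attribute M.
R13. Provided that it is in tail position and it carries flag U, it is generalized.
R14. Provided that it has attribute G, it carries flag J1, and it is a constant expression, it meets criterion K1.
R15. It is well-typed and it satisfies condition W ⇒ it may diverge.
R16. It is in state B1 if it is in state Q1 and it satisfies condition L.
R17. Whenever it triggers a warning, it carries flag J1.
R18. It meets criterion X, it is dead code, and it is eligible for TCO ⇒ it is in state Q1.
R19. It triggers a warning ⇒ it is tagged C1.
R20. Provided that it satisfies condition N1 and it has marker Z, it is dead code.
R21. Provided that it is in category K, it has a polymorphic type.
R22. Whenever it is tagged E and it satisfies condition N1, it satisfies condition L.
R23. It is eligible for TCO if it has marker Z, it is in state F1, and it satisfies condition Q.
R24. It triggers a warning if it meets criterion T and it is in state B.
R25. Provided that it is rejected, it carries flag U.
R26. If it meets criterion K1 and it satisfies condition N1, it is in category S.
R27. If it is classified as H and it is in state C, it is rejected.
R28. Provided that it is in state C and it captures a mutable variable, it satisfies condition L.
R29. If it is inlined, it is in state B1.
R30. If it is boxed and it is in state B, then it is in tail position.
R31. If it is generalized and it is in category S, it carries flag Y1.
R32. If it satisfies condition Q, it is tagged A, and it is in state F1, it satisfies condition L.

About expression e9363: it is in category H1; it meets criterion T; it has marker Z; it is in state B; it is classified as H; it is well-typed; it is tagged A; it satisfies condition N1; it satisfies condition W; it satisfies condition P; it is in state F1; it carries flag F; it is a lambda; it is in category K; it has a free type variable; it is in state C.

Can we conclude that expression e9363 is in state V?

No

Forward chaining from the given facts derives: meets criterion X, is pure, is a constant expression, may diverge, is dead code, has a polymorphic type, triggers a warning, is rejected, has attribute G, is boxed, carries flag J1, is tagged C1, carries flag U, is in tail position, is generalized, meets criterion K1, is in category S, carries flag Y1, has marker Y.
The only rule concluding "it is in state V" is R9, which needs "it has attribute M"; that is never established.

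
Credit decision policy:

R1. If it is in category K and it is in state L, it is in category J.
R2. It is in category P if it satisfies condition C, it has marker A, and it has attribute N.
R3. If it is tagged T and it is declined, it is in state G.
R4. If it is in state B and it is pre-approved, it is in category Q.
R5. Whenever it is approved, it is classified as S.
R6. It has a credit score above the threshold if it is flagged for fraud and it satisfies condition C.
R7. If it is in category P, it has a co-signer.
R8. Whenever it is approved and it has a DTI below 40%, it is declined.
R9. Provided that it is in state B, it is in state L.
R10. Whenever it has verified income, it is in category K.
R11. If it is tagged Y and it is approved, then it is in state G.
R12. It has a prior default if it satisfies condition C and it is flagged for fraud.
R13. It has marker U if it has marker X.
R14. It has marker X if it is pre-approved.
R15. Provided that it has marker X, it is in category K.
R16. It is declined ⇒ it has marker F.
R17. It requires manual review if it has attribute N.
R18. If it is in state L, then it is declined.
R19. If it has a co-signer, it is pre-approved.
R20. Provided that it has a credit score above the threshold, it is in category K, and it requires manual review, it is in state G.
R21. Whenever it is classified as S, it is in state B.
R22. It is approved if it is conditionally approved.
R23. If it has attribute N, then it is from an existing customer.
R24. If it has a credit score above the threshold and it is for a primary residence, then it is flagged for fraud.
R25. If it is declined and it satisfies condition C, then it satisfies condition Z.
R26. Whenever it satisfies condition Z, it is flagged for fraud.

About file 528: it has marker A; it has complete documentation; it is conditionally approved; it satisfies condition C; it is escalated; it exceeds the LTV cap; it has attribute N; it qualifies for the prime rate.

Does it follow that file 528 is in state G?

By R2 (it satisfies condition C, it has marker A, it has attribute N): it is in category P.
By R7 (it is in category P): it has a co-signer.
By R17 (it has attribute N): it requires manual review.
By R19 (it has a co-signer): it is pre-approved.
By R22 (it is conditionally approved): it is approved.
By R5 (it is approved): it is classified as S.
By R14 (it is pre-approved): it has marker X.
By R15 (it has marker X): it is in category K.
By R21 (it is classified as S): it is in state B.
By R9 (it is in state B): it is in state L.
By R18 (it is in state L): it is declined.
By R25 (it is declined, it satisfies condition C): it satisfies condition Z.
By R26 (it satisfies condition Z): it is flagged for fraud.
By R6 (it is flagged for fraud, it satisfies condition C): it has a credit score above the threshold.
By R20 (it has a credit score above the threshold, it is in category K, it requires manual review): it is in state G.

Yes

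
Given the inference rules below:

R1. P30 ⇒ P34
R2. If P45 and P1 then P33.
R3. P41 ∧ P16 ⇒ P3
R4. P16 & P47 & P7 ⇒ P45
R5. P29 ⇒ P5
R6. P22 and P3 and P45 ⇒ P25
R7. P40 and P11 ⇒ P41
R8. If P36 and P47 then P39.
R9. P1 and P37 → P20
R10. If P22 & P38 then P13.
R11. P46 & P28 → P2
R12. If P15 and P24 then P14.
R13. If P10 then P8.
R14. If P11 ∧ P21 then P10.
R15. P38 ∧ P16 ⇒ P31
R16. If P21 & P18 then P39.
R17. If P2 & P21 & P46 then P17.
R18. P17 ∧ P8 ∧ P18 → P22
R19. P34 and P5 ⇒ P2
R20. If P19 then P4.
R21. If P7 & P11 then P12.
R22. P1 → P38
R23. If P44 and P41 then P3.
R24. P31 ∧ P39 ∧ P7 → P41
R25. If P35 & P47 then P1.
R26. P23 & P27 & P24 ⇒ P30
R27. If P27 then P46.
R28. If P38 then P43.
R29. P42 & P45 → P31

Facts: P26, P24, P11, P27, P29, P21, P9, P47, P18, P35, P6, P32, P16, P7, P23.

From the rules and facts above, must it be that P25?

Yes

P45  (by R4: P16, P47, P7)
P5  (by R5: P29)
P10  (by R14: P11, P21)
P39  (by R16: P21, P18)
P1  (by R25: P35, P47)
P30  (by R26: P23, P27, P24)
P46  (by R27: P27)
P34  (by R1: P30)
P8  (by R13: P10)
P2  (by R19: P34, P5)
P38  (by R22: P1)
P31  (by R15: P38, P16)
P17  (by R17: P2, P21, P46)
P22  (by R18: P17, P8, P18)
P41  (by R24: P31, P39, P7)
P3  (by R3: P41, P16)
P25  (by R6: P22, P3, P45)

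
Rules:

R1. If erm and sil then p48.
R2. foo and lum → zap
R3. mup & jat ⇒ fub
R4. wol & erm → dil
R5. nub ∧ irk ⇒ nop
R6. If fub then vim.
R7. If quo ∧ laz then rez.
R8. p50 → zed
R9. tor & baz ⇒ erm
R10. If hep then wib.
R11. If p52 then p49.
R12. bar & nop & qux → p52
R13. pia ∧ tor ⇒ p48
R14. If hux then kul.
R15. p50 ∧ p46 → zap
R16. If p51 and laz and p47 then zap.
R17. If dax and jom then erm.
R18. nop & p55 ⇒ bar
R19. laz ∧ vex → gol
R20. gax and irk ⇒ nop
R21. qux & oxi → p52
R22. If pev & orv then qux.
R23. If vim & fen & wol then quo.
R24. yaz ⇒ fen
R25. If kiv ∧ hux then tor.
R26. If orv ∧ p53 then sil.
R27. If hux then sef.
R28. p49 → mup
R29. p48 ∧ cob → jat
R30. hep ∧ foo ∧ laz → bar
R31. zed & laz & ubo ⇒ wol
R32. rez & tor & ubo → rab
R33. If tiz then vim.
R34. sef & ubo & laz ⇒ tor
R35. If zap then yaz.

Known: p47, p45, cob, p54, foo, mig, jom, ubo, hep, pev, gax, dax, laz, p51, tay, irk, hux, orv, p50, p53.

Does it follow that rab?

Yes

zed  (by R8: p50)
zap  (by R16: p51, laz, p47)
erm  (by R17: dax, jom)
nop  (by R20: gax, irk)
qux  (by R22: pev, orv)
sil  (by R26: orv, p53)
sef  (by R27: hux)
bar  (by R30: hep, foo, laz)
wol  (by R31: zed, laz, ubo)
tor  (by R34: sef, ubo, laz)
yaz  (by R35: zap)
p48  (by R1: erm, sil)
p52  (by R12: bar, nop, qux)
fen  (by R24: yaz)
jat  (by R29: p48, cob)
p49  (by R11: p52)
mup  (by R28: p49)
fub  (by R3: mup, jat)
vim  (by R6: fub)
quo  (by R23: vim, fen, wol)
rez  (by R7: quo, laz)
rab  (by R32: rez, tor, ubo)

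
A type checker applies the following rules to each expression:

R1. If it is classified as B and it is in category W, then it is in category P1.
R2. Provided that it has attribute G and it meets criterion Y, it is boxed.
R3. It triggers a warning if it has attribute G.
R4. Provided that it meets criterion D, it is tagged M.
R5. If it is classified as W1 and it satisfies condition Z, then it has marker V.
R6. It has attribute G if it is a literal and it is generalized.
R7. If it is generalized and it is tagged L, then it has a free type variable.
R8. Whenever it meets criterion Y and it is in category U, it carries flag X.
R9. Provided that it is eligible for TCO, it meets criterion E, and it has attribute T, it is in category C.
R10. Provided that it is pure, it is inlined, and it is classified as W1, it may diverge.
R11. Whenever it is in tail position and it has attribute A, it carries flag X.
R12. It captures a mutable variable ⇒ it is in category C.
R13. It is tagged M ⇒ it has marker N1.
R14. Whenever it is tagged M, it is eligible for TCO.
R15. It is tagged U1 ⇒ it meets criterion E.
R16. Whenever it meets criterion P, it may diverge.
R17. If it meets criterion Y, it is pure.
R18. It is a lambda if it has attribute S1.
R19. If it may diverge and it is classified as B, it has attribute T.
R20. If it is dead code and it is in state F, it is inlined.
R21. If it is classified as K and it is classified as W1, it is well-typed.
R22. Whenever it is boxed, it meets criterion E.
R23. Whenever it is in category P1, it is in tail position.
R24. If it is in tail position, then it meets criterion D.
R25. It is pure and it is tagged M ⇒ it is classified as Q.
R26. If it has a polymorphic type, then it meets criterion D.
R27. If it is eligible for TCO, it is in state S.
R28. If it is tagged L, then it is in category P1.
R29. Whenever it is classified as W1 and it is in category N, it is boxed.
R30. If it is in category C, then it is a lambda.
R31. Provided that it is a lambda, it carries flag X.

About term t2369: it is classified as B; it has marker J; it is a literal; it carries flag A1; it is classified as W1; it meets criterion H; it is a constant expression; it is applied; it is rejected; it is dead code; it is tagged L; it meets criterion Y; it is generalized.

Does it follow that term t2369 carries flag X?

Forward chaining from the given facts derives: has attribute G, has a free type variable, is pure, is in category P1, is boxed, triggers a warning, meets criterion E, is in tail position, meets criterion D, is tagged M, has marker N1, is eligible for TCO, is classified as Q, is in state S.
Rules concluding "it carries flag X": R8 needs "it is in category U"; R11 needs "it has attribute A"; R31 needs "it is a lambda" — none of these are established.

No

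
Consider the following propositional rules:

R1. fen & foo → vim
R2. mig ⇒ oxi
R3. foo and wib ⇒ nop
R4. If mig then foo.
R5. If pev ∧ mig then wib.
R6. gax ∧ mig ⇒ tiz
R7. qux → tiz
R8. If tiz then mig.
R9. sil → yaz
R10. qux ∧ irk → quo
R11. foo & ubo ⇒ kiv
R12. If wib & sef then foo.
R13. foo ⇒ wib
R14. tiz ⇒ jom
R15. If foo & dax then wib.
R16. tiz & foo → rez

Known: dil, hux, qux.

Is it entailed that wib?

Yes

tiz  (by R7: qux)
mig  (by R8: tiz)
foo  (by R4: mig)
wib  (by R13: foo)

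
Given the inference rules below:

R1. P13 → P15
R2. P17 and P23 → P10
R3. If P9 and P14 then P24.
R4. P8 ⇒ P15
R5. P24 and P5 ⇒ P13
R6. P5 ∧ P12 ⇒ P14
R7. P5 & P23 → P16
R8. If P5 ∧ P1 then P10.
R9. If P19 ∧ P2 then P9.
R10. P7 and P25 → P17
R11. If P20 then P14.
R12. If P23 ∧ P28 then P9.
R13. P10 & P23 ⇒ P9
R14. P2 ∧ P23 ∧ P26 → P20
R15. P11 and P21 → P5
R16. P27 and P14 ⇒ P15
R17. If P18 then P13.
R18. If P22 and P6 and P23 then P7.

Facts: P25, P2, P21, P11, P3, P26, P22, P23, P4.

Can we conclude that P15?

Forward chaining from the given facts derives: P20, P5, P16, P14.
Rules concluding P15: R1 needs P13; R4 needs P8; R16 needs P27 — none of these are established.

No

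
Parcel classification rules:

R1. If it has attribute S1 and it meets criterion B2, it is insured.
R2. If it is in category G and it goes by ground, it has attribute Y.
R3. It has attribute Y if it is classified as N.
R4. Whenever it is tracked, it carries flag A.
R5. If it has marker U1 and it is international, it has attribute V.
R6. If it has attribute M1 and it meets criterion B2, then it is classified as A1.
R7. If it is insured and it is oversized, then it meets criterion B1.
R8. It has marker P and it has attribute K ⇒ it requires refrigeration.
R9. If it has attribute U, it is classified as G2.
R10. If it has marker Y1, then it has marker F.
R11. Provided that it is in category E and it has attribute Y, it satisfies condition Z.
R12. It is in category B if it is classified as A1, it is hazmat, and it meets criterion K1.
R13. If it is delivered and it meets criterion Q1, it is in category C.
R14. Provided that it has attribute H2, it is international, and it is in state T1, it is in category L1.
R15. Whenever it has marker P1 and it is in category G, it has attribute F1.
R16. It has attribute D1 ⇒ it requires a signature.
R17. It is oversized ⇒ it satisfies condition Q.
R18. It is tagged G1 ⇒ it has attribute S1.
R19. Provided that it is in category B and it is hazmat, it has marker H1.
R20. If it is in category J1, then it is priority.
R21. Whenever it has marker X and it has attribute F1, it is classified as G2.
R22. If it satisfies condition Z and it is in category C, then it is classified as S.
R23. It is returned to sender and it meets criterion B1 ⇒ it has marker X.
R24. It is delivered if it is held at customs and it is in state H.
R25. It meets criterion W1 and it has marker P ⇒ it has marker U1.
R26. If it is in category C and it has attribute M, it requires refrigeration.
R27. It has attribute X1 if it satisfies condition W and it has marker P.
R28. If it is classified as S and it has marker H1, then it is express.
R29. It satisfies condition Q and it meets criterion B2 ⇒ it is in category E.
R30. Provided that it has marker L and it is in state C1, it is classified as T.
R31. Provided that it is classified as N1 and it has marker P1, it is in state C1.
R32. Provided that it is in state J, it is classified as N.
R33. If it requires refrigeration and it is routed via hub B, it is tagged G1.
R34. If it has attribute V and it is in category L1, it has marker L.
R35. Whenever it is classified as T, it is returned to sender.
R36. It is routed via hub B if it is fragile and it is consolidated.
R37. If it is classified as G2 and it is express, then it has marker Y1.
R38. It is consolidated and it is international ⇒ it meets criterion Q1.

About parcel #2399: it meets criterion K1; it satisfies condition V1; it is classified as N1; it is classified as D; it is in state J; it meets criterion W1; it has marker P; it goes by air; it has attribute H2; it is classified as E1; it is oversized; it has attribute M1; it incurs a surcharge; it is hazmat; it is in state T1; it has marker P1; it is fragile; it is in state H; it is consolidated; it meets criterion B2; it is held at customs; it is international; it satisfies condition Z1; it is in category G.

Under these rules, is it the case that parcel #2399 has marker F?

Forward chaining from the given facts derives: is classified as A1, is in category B, is in category L1, has attribute F1, satisfies condition Q, has marker H1, is delivered, has marker U1, is in category E, is in state C1, is classified as N, is routed via hub B, meets criterion Q1, has attribute Y, has attribute V, satisfies condition Z, is in category C, is classified as S, is express, has marker L, is classified as T, is returned to sender.
The only rule concluding "it has marker F" is R10, which needs "it has marker Y1"; that is never established.

No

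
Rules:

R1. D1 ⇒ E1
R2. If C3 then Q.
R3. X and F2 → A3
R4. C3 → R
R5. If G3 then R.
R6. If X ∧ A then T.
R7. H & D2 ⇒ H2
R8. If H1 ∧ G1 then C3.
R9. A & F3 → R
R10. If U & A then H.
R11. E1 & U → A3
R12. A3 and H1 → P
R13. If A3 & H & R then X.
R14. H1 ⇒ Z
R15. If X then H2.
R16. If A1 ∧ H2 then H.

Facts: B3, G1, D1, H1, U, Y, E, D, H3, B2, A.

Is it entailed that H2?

Yes

E1  (by R1: D1)
C3  (by R8: H1, G1)
H  (by R10: U, A)
A3  (by R11: E1, U)
R  (by R4: C3)
X  (by R13: A3, H, R)
H2  (by R15: X)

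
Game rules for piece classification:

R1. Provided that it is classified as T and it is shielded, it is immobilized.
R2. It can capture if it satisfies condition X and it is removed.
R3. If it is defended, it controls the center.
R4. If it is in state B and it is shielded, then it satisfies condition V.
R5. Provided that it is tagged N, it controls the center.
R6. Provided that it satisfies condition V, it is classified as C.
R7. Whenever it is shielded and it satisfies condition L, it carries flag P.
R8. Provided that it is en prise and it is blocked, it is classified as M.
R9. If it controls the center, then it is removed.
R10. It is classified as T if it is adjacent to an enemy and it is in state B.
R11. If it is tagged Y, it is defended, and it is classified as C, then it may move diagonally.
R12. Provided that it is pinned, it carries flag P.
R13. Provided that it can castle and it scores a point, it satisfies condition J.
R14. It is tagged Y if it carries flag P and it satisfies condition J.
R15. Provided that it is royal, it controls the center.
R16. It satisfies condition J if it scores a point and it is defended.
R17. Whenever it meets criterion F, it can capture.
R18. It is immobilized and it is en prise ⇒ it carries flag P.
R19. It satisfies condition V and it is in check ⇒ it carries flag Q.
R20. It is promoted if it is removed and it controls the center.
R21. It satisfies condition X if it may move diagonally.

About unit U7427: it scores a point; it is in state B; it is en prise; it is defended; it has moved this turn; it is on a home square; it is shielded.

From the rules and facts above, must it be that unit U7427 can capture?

Forward chaining from the given facts derives: controls the center, satisfies condition V, is classified as C, is removed, satisfies condition J, is promoted.
Rules concluding "it can capture": R2 needs "it satisfies condition X"; R17 needs "it meets criterion F" — none of these are established.

No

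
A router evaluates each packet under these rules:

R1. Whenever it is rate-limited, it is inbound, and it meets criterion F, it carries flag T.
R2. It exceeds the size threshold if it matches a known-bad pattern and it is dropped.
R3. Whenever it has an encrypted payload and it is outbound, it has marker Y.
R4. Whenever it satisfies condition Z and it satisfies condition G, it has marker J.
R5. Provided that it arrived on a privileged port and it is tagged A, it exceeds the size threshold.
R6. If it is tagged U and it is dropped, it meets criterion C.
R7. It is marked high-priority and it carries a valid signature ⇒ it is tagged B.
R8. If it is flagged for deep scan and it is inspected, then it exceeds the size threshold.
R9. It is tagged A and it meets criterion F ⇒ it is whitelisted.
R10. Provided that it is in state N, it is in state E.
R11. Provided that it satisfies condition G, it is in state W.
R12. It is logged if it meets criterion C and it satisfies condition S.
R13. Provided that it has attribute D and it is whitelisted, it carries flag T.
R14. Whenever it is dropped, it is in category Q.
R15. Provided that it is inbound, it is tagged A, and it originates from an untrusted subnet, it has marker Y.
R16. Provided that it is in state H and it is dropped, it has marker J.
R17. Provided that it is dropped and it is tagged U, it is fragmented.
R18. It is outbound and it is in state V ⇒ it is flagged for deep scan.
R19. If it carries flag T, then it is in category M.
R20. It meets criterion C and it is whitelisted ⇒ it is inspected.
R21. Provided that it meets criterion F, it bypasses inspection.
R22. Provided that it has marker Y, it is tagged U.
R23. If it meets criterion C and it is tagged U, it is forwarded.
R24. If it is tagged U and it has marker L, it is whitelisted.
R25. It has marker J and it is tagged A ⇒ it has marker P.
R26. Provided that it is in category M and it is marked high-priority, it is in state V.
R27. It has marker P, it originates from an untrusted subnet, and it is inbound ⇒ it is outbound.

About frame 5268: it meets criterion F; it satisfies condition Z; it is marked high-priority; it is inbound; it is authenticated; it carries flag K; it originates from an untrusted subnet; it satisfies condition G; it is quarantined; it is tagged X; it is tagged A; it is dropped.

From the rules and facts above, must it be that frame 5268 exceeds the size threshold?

Forward chaining from the given facts derives: has marker J, is whitelisted, is in state W, is in category Q, has marker Y, bypasses inspection, is tagged U, has marker P, is outbound, meets criterion C, is fragmented, is inspected, is forwarded.
Rules concluding "it exceeds the size threshold": R2 needs "it matches a known-bad pattern"; R5 needs "it arrived on a privileged port"; R8 needs "it is flagged for deep scan" — none of these are established.

No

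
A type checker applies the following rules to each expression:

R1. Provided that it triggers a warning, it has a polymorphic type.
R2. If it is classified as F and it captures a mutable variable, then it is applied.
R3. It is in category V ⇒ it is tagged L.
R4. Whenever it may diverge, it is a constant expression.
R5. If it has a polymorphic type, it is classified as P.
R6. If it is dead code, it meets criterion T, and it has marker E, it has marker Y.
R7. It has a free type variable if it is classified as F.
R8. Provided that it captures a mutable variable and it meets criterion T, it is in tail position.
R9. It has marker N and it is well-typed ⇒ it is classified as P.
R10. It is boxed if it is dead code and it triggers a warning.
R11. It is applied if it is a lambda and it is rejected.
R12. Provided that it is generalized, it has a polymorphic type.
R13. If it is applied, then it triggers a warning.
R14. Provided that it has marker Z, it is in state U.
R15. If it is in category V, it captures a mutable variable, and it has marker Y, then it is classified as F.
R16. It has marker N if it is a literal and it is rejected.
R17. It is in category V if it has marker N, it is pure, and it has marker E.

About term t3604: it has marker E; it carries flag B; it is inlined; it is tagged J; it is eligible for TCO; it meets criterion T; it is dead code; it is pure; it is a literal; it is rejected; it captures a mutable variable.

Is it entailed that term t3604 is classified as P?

Yes

By R6 (it is dead code, it meets criterion T, it has marker E): it has marker Y.
By R16 (it is a literal, it is rejected): it has marker N.
By R17 (it has marker N, it is pure, it has marker E): it is in category V.
By R15 (it is in category V, it captures a mutable variable, it has marker Y): it is classified as F.
By R2 (it is classified as F, it captures a mutable variable): it is applied.
By R13 (it is applied): it triggers a warning.
By R1 (it triggers a warning): it has a polymorphic type.
By R5 (it has a polymorphic type): it is classified as P.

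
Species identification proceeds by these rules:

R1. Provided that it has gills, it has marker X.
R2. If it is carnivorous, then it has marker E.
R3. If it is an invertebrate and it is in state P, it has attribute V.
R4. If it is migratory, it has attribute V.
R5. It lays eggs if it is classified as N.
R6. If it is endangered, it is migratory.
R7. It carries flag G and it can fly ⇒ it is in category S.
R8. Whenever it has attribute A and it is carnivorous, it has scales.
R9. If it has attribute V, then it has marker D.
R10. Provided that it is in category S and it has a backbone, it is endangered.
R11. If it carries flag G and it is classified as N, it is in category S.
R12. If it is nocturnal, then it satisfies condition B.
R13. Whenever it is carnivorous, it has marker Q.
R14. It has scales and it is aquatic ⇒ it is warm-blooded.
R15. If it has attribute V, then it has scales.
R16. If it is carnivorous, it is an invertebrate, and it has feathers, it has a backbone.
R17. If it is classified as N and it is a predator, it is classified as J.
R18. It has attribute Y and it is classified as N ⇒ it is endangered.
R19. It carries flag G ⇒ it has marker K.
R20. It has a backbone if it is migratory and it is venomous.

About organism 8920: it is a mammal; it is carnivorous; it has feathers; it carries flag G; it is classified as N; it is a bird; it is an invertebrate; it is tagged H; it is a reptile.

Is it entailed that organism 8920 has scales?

Yes

By R11 (it carries flag G, it is classified as N): it is in category S.
By R16 (it is carnivorous, it is an invertebrate, it has feathers): it has a backbone.
By R10 (it is in category S, it has a backbone): it is endangered.
By R6 (it is endangered): it is migratory.
By R4 (it is migratory): it has attribute V.
By R15 (it has attribute V): it has scales.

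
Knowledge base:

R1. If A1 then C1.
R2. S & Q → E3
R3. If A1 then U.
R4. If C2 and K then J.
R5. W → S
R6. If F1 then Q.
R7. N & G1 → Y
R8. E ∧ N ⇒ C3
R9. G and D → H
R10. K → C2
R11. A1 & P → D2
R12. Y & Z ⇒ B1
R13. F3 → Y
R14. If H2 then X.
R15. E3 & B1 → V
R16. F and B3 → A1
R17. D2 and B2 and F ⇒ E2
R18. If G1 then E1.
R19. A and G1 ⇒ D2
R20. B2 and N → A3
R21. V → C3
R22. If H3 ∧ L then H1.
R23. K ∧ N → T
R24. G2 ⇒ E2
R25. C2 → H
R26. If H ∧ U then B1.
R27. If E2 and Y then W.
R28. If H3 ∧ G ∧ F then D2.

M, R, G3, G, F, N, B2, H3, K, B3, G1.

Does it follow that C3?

No

Forward chaining from the given facts derives: Y, C2, A1, E1, A3, T, H, D2, C1, U, J, E2, B1, W, S.
Rules concluding C3: R8 needs E; R21 needs V — none of these are established.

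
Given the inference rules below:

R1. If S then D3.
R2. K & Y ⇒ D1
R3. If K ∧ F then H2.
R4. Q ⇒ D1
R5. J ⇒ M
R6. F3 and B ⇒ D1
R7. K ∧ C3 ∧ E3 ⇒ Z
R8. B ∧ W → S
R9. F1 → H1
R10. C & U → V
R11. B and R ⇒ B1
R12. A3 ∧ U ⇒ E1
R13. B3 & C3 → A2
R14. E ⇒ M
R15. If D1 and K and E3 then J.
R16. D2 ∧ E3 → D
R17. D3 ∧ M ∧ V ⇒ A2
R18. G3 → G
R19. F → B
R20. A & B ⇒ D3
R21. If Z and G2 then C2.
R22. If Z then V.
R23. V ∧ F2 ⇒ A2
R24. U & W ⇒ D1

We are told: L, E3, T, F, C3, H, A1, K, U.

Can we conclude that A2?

Forward chaining from the given facts derives: H2, Z, B, V.
Rules concluding A2: R13 needs B3; R17 needs D3; R23 needs F2 — none of these are established.

No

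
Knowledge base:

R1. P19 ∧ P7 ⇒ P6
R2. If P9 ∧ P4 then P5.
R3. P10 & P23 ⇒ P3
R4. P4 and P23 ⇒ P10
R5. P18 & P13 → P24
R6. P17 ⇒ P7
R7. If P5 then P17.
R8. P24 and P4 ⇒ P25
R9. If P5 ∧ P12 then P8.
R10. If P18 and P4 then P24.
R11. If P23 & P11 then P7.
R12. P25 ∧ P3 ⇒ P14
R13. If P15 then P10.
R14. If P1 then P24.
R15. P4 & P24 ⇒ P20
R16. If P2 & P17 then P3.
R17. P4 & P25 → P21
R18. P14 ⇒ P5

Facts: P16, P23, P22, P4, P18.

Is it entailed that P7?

P10  (by R4: P4, P23)
P24  (by R10: P18, P4)
P3  (by R3: P10, P23)
P25  (by R8: P24, P4)
P14  (by R12: P25, P3)
P5  (by R18: P14)
P17  (by R7: P5)
P7  (by R6: P17)

Yes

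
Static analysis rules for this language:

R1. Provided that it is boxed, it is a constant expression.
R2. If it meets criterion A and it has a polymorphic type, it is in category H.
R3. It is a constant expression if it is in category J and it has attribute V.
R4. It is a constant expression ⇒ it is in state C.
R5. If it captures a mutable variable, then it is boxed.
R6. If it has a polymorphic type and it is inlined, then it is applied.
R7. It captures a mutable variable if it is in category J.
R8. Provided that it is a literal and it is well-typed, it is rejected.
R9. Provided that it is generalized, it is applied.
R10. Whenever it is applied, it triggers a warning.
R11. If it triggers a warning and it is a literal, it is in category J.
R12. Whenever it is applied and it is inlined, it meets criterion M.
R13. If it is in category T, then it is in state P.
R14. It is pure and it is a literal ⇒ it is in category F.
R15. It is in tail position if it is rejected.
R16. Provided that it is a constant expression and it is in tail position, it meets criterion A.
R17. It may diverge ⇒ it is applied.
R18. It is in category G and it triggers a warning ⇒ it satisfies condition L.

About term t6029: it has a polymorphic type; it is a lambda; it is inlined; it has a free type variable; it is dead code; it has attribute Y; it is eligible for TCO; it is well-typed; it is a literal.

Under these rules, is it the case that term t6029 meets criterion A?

Yes

By R6 (it has a polymorphic type, it is inlined): it is applied.
By R8 (it is a literal, it is well-typed): it is rejected.
By R10 (it is applied): it triggers a warning.
By R11 (it triggers a warning, it is a literal): it is in category J.
By R15 (it is rejected): it is in tail position.
By R7 (it is in category J): it captures a mutable variable.
By R5 (it captures a mutable variable): it is boxed.
By R1 (it is boxed): it is a constant expression.
By R16 (it is a constant expression, it is in tail position): it meets criterion A.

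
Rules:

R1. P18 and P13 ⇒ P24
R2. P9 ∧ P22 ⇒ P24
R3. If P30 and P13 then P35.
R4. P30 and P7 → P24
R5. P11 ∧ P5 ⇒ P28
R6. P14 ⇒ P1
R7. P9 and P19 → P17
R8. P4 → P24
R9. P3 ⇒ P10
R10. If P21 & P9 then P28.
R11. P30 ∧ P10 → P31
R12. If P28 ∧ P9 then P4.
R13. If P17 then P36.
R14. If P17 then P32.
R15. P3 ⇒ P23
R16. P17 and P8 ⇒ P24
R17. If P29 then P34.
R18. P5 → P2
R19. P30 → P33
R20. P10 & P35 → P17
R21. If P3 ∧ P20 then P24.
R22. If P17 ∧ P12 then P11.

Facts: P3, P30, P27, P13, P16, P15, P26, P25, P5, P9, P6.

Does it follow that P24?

No

Forward chaining from the given facts derives: P35, P10, P31, P23, P2, P33, P17, P36, P32.
Rules concluding P24: R1 needs P18; R2 needs P22; R4 needs P7; R8 needs P4; R16 needs P8; R21 needs P20 — none of these are established.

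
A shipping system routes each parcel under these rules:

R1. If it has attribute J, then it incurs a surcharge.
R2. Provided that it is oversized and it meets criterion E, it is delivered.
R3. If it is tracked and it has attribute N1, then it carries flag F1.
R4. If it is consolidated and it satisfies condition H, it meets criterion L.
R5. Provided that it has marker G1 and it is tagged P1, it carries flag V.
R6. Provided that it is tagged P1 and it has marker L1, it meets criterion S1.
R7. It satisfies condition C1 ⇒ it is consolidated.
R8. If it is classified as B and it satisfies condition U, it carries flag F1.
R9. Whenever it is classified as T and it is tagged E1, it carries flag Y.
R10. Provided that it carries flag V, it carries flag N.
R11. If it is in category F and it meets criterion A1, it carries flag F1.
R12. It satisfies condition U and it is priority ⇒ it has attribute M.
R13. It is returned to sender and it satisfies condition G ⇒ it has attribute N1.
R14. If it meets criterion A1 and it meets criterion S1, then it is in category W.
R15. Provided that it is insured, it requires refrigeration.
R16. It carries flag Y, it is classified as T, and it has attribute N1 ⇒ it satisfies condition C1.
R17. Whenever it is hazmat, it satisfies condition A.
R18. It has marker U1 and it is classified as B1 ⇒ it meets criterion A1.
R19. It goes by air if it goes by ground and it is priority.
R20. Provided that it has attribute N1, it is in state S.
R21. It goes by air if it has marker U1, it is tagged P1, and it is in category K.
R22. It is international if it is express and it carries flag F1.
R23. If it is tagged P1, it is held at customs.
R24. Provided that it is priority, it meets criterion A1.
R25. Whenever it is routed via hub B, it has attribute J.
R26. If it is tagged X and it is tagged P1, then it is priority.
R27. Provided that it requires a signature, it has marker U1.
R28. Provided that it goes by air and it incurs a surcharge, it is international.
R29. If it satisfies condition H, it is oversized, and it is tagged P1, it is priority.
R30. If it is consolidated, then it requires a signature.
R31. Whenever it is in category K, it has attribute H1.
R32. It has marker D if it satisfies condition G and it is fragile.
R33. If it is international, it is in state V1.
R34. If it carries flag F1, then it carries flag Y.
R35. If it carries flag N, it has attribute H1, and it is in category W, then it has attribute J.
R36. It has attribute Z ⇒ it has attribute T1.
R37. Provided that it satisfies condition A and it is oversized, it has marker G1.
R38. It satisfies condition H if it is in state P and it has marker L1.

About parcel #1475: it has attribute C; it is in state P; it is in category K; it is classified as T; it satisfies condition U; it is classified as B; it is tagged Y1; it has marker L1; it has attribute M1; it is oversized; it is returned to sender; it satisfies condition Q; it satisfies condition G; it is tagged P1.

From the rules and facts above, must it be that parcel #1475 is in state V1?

Forward chaining from the given facts derives: meets criterion S1, carries flag F1, has attribute N1, is in state S, is held at customs, has attribute H1, carries flag Y, satisfies condition H, satisfies condition C1, is priority, is consolidated, has attribute M, meets criterion A1, requires a signature, meets criterion L, is in category W, has marker U1, goes by air.
The only rule concluding "it is in state V1" is R33, which needs "it is international"; that is never established.

No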